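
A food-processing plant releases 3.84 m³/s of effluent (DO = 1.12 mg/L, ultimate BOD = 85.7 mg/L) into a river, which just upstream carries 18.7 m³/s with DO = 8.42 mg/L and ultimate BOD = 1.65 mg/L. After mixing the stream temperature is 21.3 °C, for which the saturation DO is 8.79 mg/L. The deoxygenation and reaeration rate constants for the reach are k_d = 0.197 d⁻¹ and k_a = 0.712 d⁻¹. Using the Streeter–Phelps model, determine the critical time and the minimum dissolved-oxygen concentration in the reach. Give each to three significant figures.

Mixed DO = (18.7×8.42 + 3.84×1.12)/(18.7+3.84) = 161.8/22.54 = 7.176 mg/L.
Mixed L₀ = (18.7×1.65 + 3.84×85.7)/(22.54) = 359.9/22.54 = 15.97 mg/L.
Initial deficit D₀ = C_s − DO₀ = 8.79 − 7.176 = 1.614 mg/L.
t_c = (1/0.5150) ln[(0.712/0.197)(1 − 1.614×0.5150/(0.197×15.97))] = 1.942 × ln(2.659) = 1.899 d.
D_c = (0.197/0.712) × 15.97 × e^(−0.197×1.899) = 0.2767 × 15.97 × 0.6879 = 3.039 mg/L.
Minimum DO = 8.79 − 3.039 = 5.751 mg/L.

t_c ≈ 1.90 d; minimum DO ≈ 5.75 mg/L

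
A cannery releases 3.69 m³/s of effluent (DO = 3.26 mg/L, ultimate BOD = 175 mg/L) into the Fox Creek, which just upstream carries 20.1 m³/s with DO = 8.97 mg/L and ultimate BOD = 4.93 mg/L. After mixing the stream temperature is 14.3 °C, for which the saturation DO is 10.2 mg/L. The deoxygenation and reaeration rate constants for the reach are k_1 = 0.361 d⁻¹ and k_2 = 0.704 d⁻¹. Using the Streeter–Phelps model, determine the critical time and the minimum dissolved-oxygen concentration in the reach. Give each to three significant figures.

t_c ≈ 1.75 d; minimum DO ≈ 1.68 mg/L

Mixed DO = (20.1×8.97 + 3.69×3.26)/(20.1+3.69) = 192.3/23.79 = 8.084 mg/L.
Mixed L₀ = (20.1×4.93 + 3.69×175)/(23.79) = 744.8/23.79 = 31.31 mg/L.
Initial deficit D₀ = C_s − DO₀ = 10.2 − 8.084 = 2.116 mg/L.
t_c = (1/0.3430) ln[(0.704/0.361)(1 − 2.116×0.3430/(0.361×31.31))] = 2.915 × ln(1.825) = 1.754 d.
D_c = (0.361/0.704) × 31.31 × e^(−0.361×1.754) = 0.5128 × 31.31 × 0.5309 = 8.524 mg/L.
Minimum DO = 10.2 − 8.524 = 1.676 mg/L.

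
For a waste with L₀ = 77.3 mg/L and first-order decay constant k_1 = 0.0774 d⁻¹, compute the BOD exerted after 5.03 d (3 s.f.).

y_t = L₀(1 − e^(−k_1 t)) = 77.3 × (1 − e^(−0.0774×5.03))
= 77.3 × (1 − 0.6775) = 77.3 × 0.3225 = 24.93 mg/L.

y ≈ 24.9 mg/L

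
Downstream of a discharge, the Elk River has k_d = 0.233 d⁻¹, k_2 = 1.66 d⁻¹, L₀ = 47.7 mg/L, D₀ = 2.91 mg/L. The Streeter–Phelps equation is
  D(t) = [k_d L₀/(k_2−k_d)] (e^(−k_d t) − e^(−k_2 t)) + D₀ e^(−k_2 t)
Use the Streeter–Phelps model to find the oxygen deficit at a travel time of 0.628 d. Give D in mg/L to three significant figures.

D ≈ 5.01 mg/L

k_d L₀/(k_2−k_d) = 0.233×47.7/(1.66−0.233) = 11.11/1.427 = 7.788 mg/L.
e^(−k_d t) = e^(−0.233×0.6280) = 0.8639; e^(−k_2 t) = e^(−1.66×0.6280) = 0.3526.
D = 7.788 × (0.8639 − 0.3526) + 2.91 × 0.3526 = 3.982 + 1.026 = 5.008 mg/L.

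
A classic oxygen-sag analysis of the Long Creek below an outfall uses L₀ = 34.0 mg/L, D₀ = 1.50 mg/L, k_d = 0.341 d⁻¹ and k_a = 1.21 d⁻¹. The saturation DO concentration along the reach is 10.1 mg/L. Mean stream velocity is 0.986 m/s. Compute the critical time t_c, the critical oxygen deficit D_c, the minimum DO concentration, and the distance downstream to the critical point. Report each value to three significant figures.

t_c ≈ 1.32 d; D_c ≈ 6.11 mg/L; min DO ≈ 3.99 mg/L; x_c ≈ 112 km

With k_a/k_d = 3.548 and 1 − D₀(k_a−k_d)/(k_d L₀) = 0.8876,
t_c = ln(3.548 × 0.8876) / (1.21 − 0.341) = ln(3.149) / 0.8690 = 1.147/0.8690 = 1.320 d.
L(t_c) = L₀ e^(−k_d t_c) = 34.0 × 0.6375 = 21.68 mg/L, and at the critical point k_a D_c = k_d L, so D_c = (0.341/1.21) × 21.68 = 6.109 mg/L.
Minimum DO = C_s − D_c = 10.1 − 6.109 = 3.991 mg/L.
x_c = v t_c = 0.986 m/s × 1.320 d × 86400 s/d = 112500 m ≈ 112 km.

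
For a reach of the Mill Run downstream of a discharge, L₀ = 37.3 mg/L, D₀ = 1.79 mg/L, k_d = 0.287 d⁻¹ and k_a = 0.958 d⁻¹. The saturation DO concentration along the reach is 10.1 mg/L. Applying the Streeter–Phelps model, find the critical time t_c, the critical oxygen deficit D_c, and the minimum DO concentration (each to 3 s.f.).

t_c ≈ 1.62 d; D_c ≈ 7.02 mg/L; min DO ≈ 3.08 mg/L

At the critical point dD/dt = 0, so k_d L₀ e^(−k_d t) = k_a D. Substituting D(t) from the Streeter–Phelps equation and solving for t gives
t_c = ln[(k_a/k_d)(1 − D₀(k_a−k_d)/(k_d L₀))] / (k_a−k_d).
Here k_a−k_d = 0.6710 d⁻¹ and 1 − D₀(k_a−k_d)/(k_d L₀) = 1 − 1.79×0.6710/(0.287×37.3) = 0.8878, so
t_c = ln(3.338 × 0.8878) / 0.6710 = 1.086 / 0.6710 = 1.619 d.
D_c = (k_d/k_a) L₀ e^(−k_d t_c) = (0.287/0.958) × 37.3 × e^(−0.287×1.619) = 0.2996 × 37.3 × 0.6284 = 7.021 mg/L.
Minimum DO = C_s − D_c = 10.1 − 7.021 = 3.079 mg/L.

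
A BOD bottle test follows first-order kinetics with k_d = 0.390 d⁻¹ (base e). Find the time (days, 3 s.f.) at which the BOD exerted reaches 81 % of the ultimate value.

t ≈ 4.26 d

y/L₀ = 1 − e^(−k_d t) = 0.81 ⇒ e^(−k_d t) = 0.190
t = −ln(0.190) / 0.390 = 1.661 / 0.390 = 4.258 d.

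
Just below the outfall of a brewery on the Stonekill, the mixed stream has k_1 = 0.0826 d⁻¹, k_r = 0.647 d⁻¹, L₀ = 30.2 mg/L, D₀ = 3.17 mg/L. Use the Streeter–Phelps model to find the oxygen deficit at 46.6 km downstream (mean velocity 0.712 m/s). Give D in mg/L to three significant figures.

Travel time t = x/v = 46.6 km / (0.712 m/s) = 46600 m / 0.712 m/s = 65450 s = 0.7575 d.
k_1 L₀/(k_r−k_1) = 0.0826×30.2/(0.647−0.0826) = 2.495/0.5644 = 4.420 mg/L.
e^(−k_1 t) = e^(−0.0826×0.7575) = 0.9393; e^(−k_r t) = e^(−0.647×0.7575) = 0.6126.
D = 4.420 × (0.9393 − 0.6126) + 3.17 × 0.6126 = 1.444 + 1.942 = 3.386 mg/L.

D ≈ 3.39 mg/L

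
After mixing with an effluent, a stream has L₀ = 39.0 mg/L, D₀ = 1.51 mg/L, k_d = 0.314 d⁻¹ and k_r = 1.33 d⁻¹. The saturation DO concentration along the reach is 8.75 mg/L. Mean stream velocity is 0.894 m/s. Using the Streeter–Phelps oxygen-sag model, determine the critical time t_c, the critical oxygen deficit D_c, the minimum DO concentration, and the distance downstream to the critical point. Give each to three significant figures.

t_c ≈ 1.29 d; D_c ≈ 6.14 mg/L; min DO ≈ 2.61 mg/L; x_c ≈ 99.6 km

With k_r/k_d = 4.236 and 1 − D₀(k_r−k_d)/(k_d L₀) = 0.8747,
t_c = ln(4.236 × 0.8747) / (1.33 − 0.314) = ln(3.705) / 1.016 = 1.310/1.016 = 1.289 d.
L(t_c) = L₀ e^(−k_d t_c) = 39.0 × 0.6671 = 26.02 mg/L, and at the critical point k_r D_c = k_d L, so D_c = (0.314/1.33) × 26.02 = 6.143 mg/L.
Minimum DO = C_s − D_c = 8.75 − 6.143 = 2.607 mg/L.
x_c = v t_c = 0.894 m/s × 1.289 d × 86400 s/d = 99570 m ≈ 99.6 km.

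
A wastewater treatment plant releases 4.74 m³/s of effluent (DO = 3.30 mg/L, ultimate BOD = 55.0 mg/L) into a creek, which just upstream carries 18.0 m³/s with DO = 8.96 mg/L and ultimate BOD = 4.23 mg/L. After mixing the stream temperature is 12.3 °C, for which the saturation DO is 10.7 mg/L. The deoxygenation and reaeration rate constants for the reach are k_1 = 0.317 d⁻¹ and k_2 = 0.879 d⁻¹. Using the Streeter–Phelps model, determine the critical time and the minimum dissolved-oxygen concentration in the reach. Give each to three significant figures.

Mixed DO = (18.0×8.96 + 4.74×3.30)/(18.0+4.74) = 176.9/22.74 = 7.780 mg/L.
Mixed L₀ = (18.0×4.23 + 4.74×55.0)/(22.74) = 336.8/22.74 = 14.81 mg/L.
Initial deficit D₀ = C_s − DO₀ = 10.7 − 7.780 = 2.920 mg/L.
t_c = (1/0.5620) ln[(0.879/0.317)(1 − 2.920×0.5620/(0.317×14.81))] = 1.779 × ln(1.804) = 1.050 d.
D_c = (0.317/0.879) × 14.81 × e^(−0.317×1.050) = 0.3606 × 14.81 × 0.7169 = 3.830 mg/L.
Minimum DO = 10.7 − 3.830 = 6.870 mg/L.

t_c ≈ 1.05 d; minimum DO ≈ 6.87 mg/L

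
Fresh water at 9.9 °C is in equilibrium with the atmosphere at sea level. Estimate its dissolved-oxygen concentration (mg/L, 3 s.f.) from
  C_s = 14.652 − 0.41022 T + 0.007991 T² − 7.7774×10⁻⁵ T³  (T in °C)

C_s ≈ 11.3 mg/L

C_s = 14.652 − 0.41022×9.9 + 0.007991×9.9² − 7.7774×10⁻⁵×9.9³ = 11.30 mg/L.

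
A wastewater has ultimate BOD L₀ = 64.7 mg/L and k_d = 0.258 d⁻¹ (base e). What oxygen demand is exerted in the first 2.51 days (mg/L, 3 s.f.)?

y_t = L₀(1 − e^(−k_d t)) = 64.7 × (1 − e^(−0.258×2.51))
= 64.7 × (1 − 0.5233) = 64.7 × 0.4767 = 30.84 mg/L.

y ≈ 30.8 mg/L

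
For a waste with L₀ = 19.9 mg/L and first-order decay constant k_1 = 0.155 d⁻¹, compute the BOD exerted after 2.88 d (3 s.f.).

y_t = L₀(1 − e^(−k_1 t)) = 19.9 × (1 − e^(−0.155×2.88))
= 19.9 × (1 − 0.6399) = 19.9 × 0.3601 = 7.165 mg/L.

y ≈ 7.17 mg/L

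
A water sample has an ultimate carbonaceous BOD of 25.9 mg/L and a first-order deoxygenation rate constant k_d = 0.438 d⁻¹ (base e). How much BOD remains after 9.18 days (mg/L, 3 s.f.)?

L ≈ 0.465 mg/L

L_t = L₀ e^(−k_d t) = 25.9 × e^(−0.438×9.18) = 25.9 × 0.01794 = 0.4646 mg/L.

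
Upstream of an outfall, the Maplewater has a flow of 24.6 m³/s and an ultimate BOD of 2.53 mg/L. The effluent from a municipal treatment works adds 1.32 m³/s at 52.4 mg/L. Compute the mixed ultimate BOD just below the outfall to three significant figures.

5.07 mg/L

Flow-weighted mixing: C = (Q_r C_r + Q_w C_w)/(Q_r + Q_w)
= (24.6×2.53 + 1.32×52.4)/(24.6 + 1.32) = 131.4/25.92 = 5.070 mg/L.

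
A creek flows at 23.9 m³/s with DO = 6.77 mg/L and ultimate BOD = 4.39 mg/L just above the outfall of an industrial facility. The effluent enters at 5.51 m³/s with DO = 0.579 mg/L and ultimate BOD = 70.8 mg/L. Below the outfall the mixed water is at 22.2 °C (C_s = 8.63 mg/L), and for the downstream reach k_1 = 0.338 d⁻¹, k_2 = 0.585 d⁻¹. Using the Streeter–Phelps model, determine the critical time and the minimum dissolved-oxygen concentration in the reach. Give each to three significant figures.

t_c ≈ 1.65 d; minimum DO ≈ 3.07 mg/L

Mixed DO = (23.9×6.77 + 5.51×0.579)/(23.9+5.51) = 165.0/29.41 = 5.610 mg/L.
Mixed L₀ = (23.9×4.39 + 5.51×70.8)/(29.41) = 495.0/29.41 = 16.83 mg/L.
Initial deficit D₀ = C_s − DO₀ = 8.63 − 5.610 = 3.020 mg/L.
t_c = (1/0.2470) ln[(0.585/0.338)(1 − 3.020×0.2470/(0.338×16.83))] = 4.049 × ln(1.504) = 1.652 d.
D_c = (0.338/0.585) × 16.83 × e^(−0.338×1.652) = 0.5778 × 16.83 × 0.5722 = 5.564 mg/L.
Minimum DO = 8.63 − 5.564 = 3.066 mg/L.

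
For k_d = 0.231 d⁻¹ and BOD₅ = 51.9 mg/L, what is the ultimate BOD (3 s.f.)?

L₀ ≈ 75.8 mg/L

BOD₅ = L₀(1 − e^(−5k_d)) ⇒ L₀ = BOD₅ / (1 − e^(−5×0.231))
= 51.9 / (1 − 0.3151) = 51.9 / 0.6849 = 75.77 mg/L.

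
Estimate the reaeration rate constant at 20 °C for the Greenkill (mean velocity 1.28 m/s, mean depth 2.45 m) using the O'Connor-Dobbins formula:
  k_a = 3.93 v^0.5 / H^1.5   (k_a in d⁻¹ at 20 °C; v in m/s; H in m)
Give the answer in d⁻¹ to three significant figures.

k_a = 3.93 × 1.28^0.5 / 2.45^1.5 = 3.93 × 1.131 / 3.835 = 1.159 d⁻¹.

k_a ≈ 1.16 d⁻¹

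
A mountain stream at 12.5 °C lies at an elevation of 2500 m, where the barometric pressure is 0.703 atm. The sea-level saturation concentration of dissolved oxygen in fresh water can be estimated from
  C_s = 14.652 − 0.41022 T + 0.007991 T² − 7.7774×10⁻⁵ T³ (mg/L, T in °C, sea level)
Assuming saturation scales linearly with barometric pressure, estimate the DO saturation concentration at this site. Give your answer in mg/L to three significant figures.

C_s ≈ 7.47 mg/L

At sea level: C_s = 14.652 − 0.41022×12.5 + 0.007991×12.5² − 7.7774×10⁻⁵×12.5³ = 10.62 mg/L.
Pressure correction: C_s' = 10.62 × 0.703 = 7.467 mg/L.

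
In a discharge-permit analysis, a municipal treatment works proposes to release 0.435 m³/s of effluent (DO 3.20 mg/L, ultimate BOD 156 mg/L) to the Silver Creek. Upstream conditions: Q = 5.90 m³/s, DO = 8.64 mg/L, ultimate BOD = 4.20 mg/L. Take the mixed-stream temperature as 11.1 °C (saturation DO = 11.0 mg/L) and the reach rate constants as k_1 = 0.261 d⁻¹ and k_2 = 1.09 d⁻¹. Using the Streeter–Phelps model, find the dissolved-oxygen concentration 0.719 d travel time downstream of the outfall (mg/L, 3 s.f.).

DO ≈ 8.04 mg/L

Mixed DO = (5.90×8.64 + 0.435×3.20)/(5.90+0.435) = 52.37/6.335 = 8.266 mg/L.
Mixed L₀ = (5.90×4.20 + 0.435×156)/(6.335) = 92.64/6.335 = 14.62 mg/L.
Initial deficit D₀ = C_s − DO₀ = 11.0 − 8.266 = 2.734 mg/L.
D(0.719) = [0.261×14.62/(1.09−0.261)](e^(−0.261×0.719) − e^(−1.09×0.719)) + 2.734 e^(−1.09×0.719)
= 4.604 × (0.8289 − 0.4567) + 2.734 × 0.4567 = 2.962 mg/L.
DO = 11.0 − 2.962 = 8.038 mg/L.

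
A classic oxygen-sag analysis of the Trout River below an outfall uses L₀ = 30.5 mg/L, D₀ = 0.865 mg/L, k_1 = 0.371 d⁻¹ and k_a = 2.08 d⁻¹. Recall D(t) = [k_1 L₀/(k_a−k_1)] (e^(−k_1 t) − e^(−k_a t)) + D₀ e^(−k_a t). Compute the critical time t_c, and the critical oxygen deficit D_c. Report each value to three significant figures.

With k_a/k_1 = 5.606 and 1 − D₀(k_a−k_1)/(k_1 L₀) = 0.8694,
t_c = ln(5.606 × 0.8694) / (2.08 − 0.371) = ln(4.874) / 1.709 = 1.584/1.709 = 0.9268 d.
L(t_c) = L₀ e^(−k_1 t_c) = 30.5 × 0.7090 = 21.63 mg/L, and at the critical point k_a D_c = k_1 L, so D_c = (0.371/2.08) × 21.63 = 3.857 mg/L.

t_c ≈ 0.927 d; D_c ≈ 3.86 mg/L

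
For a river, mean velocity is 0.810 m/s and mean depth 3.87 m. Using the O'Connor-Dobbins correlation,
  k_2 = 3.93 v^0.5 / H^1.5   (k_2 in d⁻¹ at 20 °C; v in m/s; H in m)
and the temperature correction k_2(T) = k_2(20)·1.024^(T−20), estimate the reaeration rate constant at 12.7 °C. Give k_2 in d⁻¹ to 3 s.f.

k_2 ≈ 0.391 d⁻¹

k_2(20) = 3.93 × 0.810^0.5 / 3.87^1.5 = 3.93 × 0.9000 / 7.613 = 0.4646 d⁻¹.
k_2(12.7) = 0.4646 × 1.024^(12.7−20) = 0.4646 × 0.8410 = 0.3907 d⁻¹.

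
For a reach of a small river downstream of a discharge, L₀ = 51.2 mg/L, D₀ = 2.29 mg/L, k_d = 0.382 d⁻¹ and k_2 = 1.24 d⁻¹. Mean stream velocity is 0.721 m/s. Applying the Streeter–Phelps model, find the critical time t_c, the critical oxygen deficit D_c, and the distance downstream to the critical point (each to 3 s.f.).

At the critical point dD/dt = 0, so k_d L₀ e^(−k_d t) = k_2 D. Substituting D(t) from the Streeter–Phelps equation and solving for t gives
t_c = ln[(k_2/k_d)(1 − D₀(k_2−k_d)/(k_d L₀))] / (k_2−k_d).
Here k_2−k_d = 0.8580 d⁻¹ and 1 − D₀(k_2−k_d)/(k_d L₀) = 1 − 2.29×0.8580/(0.382×51.2) = 0.8995, so
t_c = ln(3.246 × 0.8995) / 0.8580 = 1.072 / 0.8580 = 1.249 d.
L(t_c) = L₀ e^(−k_d t_c) = 51.2 × 0.6206 = 31.77 mg/L, and at the critical point k_2 D_c = k_d L, so D_c = (0.382/1.24) × 31.77 = 9.788 mg/L.
x_c = v t_c = 0.721 m/s × 1.249 d × 86400 s/d = 77800 m ≈ 77.8 km.

t_c ≈ 1.25 d; D_c ≈ 9.79 mg/L; x_c ≈ 77.8 km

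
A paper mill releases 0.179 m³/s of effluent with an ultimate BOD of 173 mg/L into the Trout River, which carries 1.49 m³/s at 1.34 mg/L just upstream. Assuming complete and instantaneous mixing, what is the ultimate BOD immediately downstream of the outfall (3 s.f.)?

19.8 mg/L

Flow-weighted mixing: C = (Q_r C_r + Q_w C_w)/(Q_r + Q_w)
= (1.49×1.34 + 0.179×173)/(1.49 + 0.179) = 32.96/1.669 = 19.75 mg/L.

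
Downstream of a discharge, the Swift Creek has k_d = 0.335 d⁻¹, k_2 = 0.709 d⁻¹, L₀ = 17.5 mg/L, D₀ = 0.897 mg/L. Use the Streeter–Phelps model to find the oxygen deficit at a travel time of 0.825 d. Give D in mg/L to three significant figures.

D ≈ 3.66 mg/L

k_d L₀/(k_2−k_d) = 0.335×17.5/(0.709−0.335) = 5.863/0.3740 = 15.68 mg/L.
e^(−k_d t) = e^(−0.335×0.8250) = 0.7585; e^(−k_2 t) = e^(−0.709×0.8250) = 0.5571.
D = 15.68 × (0.7585 − 0.5571) + 0.897 × 0.5571 = 3.157 + 0.4998 = 3.656 mg/L.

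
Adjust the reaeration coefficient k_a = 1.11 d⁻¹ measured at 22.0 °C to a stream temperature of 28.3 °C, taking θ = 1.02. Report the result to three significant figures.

k_a ≈ 1.26 d⁻¹

k_a(T₂) = k_a(T₁) · θ^(T₂−T₁) = 1.11 × 1.02^(28.3−22.0)
= 1.11 × 1.02^6.30 = 1.11 × 1.133 = 1.257 d⁻¹.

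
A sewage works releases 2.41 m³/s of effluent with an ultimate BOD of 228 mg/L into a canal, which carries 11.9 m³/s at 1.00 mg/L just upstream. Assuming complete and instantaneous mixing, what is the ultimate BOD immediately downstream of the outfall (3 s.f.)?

39.2 mg/L

Flow-weighted mixing: C = (Q_r C_r + Q_w C_w)/(Q_r + Q_w)
= (11.9×1.00 + 2.41×228)/(11.9 + 2.41) = 561.4/14.31 = 39.23 mg/L.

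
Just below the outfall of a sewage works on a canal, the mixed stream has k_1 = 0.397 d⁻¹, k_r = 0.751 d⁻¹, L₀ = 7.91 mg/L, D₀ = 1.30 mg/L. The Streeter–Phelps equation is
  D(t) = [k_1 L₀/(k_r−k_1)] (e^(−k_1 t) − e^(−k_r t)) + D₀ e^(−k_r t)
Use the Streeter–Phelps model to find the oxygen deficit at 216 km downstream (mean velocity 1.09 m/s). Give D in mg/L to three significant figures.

Travel time t = x/v = 216 km / (1.09 m/s) = 216000 m / 1.09 m/s = 198200 s = 2.294 d.
k_1 L₀/(k_r−k_1) = 0.397×7.91/(0.751−0.397) = 3.140/0.3540 = 8.871 mg/L.
e^(−k_1 t) = e^(−0.397×2.294) = 0.4023; e^(−k_r t) = e^(−0.751×2.294) = 0.1786.
D = 8.871 × (0.4023 − 0.1786) + 1.30 × 0.1786 = 1.984 + 0.2322 = 2.216 mg/L.

D ≈ 2.22 mg/L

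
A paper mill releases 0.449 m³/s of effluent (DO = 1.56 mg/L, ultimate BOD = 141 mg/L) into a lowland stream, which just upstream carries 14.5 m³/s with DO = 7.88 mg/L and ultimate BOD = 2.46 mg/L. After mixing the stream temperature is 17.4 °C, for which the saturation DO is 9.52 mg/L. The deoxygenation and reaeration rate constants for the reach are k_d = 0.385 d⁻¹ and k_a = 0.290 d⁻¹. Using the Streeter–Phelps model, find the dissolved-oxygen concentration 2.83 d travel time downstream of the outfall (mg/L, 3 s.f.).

Mixed DO = (14.5×7.88 + 0.449×1.56)/(14.5+0.449) = 115.0/14.95 = 7.690 mg/L.
Mixed L₀ = (14.5×2.46 + 0.449×141)/(14.95) = 98.98/14.95 = 6.621 mg/L.
Initial deficit D₀ = C_s − DO₀ = 9.52 − 7.690 = 1.830 mg/L.
D(2.83) = [0.385×6.621/(0.290−0.385)](e^(−0.385×2.83) − e^(−0.290×2.83)) + 1.830 e^(−0.290×2.83)
= -26.83 × (0.3364 − 0.4401) + 1.830 × 0.4401 = 3.589 mg/L.
DO = 9.52 − 3.589 = 5.931 mg/L.

DO ≈ 5.93 mg/L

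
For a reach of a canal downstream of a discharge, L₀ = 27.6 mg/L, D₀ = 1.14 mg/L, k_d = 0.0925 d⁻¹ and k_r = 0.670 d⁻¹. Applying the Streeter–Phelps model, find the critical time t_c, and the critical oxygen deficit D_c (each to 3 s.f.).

At the critical point dD/dt = 0, so k_d L₀ e^(−k_d t) = k_r D. Substituting D(t) from the Streeter–Phelps equation and solving for t gives
t_c = ln[(k_r/k_d)(1 − D₀(k_r−k_d)/(k_d L₀))] / (k_r−k_d).
Here k_r−k_d = 0.5775 d⁻¹ and 1 − D₀(k_r−k_d)/(k_d L₀) = 1 − 1.14×0.5775/(0.0925×27.6) = 0.7421, so
t_c = ln(7.243 × 0.7421) / 0.5775 = 1.682 / 0.5775 = 2.912 d.
L(t_c) = L₀ e^(−k_d t_c) = 27.6 × 0.7638 = 21.08 mg/L, and at the critical point k_r D_c = k_d L, so D_c = (0.0925/0.670) × 21.08 = 2.911 mg/L.

t_c ≈ 2.91 d; D_c ≈ 2.91 mg/L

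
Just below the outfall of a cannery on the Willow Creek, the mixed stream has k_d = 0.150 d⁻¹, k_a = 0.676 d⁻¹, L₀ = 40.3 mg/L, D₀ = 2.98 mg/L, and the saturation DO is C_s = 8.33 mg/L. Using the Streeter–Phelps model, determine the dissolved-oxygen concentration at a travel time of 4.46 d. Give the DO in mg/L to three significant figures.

DO ≈ 2.86 mg/L

k_d L₀/(k_a−k_d) = 0.150×40.3/(0.676−0.150) = 6.045/0.5260 = 11.49 mg/L.
e^(−k_d t) = e^(−0.150×4.460) = 0.5122; e^(−k_a t) = e^(−0.676×4.460) = 0.04905.
D = 11.49 × (0.5122 − 0.04905) + 2.98 × 0.04905 = 5.323 + 0.1462 = 5.469 mg/L.
DO = C_s − D = 8.33 − 5.469 = 2.861 mg/L.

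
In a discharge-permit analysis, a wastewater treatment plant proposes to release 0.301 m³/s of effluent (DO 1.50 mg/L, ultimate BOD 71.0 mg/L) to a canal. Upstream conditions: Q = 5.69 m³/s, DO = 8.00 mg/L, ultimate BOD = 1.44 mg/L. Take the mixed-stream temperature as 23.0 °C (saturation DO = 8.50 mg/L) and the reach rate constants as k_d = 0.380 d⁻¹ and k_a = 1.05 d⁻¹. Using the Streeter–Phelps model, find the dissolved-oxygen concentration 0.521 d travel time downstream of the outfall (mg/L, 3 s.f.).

Mixed DO = (5.69×8.00 + 0.301×1.50)/(5.69+0.301) = 45.97/5.991 = 7.673 mg/L.
Mixed L₀ = (5.69×1.44 + 0.301×71.0)/(5.991) = 29.56/5.991 = 4.935 mg/L.
Initial deficit D₀ = C_s − DO₀ = 8.50 − 7.673 = 0.8266 mg/L.
D(0.521) = [0.380×4.935/(1.05−0.380)](e^(−0.380×0.521) − e^(−1.05×0.521)) + 0.8266 e^(−1.05×0.521)
= 2.799 × (0.8204 − 0.5787) + 0.8266 × 0.5787 = 1.155 mg/L.
DO = 8.50 − 1.155 = 7.345 mg/L.

DO ≈ 7.35 mg/L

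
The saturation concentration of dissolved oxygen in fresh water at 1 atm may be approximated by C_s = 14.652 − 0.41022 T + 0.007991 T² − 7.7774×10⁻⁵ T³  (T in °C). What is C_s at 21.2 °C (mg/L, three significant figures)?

C_s = 14.652 − 0.41022×21.2 + 0.007991×21.2² − 7.7774×10⁻⁵×21.2³ = 8.806 mg/L.

C_s ≈ 8.81 mg/L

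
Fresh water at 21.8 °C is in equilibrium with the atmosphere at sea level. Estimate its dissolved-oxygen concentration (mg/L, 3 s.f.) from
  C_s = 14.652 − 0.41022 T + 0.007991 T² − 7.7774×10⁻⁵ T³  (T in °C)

C_s ≈ 8.70 mg/L

C_s = 14.652 − 0.41022×21.8 + 0.007991×21.8² − 7.7774×10⁻⁵×21.8³ = 8.701 mg/L.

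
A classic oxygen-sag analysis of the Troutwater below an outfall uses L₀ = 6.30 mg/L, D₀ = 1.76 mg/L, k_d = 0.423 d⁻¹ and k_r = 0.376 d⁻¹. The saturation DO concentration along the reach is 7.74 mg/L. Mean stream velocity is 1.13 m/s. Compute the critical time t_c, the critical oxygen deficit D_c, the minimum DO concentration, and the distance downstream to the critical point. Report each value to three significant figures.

At the critical point dD/dt = 0, so k_d L₀ e^(−k_d t) = k_r D. Substituting D(t) from the Streeter–Phelps equation and solving for t gives
t_c = ln[(k_r/k_d)(1 − D₀(k_r−k_d)/(k_d L₀))] / (k_r−k_d).
Here k_r−k_d = -0.04700 d⁻¹ and 1 − D₀(k_r−k_d)/(k_d L₀) = 1 − 1.76×-0.04700/(0.423×6.30) = 1.031, so
t_c = ln(0.8889 × 1.031) / -0.04700 = -0.08721 / -0.04700 = 1.856 d.
L(t_c) = L₀ e^(−k_d t_c) = 6.30 × 0.4562 = 2.874 mg/L, and at the critical point k_r D_c = k_d L, so D_c = (0.423/0.376) × 2.874 = 3.233 mg/L.
Minimum DO = C_s − D_c = 7.74 − 3.233 = 4.507 mg/L.
x_c = v t_c = 1.13 m/s × 1.856 d × 86400 s/d = 181200 m ≈ 181 km.

t_c ≈ 1.86 d; D_c ≈ 3.23 mg/L; min DO ≈ 4.51 mg/L; x_c ≈ 181 km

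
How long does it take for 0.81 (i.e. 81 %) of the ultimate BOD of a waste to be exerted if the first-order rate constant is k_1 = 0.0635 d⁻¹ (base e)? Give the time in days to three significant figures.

y/L₀ = 1 − e^(−k_1 t) = 0.81 ⇒ e^(−k_1 t) = 0.190
t = −ln(0.190) / 0.0635 = 1.661 / 0.0635 = 26.15 d.

t ≈ 26.2 d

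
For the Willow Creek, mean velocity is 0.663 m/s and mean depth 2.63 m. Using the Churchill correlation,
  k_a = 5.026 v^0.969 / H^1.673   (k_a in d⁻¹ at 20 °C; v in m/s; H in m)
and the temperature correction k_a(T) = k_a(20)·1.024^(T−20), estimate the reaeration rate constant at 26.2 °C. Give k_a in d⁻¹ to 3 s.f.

k_a ≈ 0.775 d⁻¹

k_a(20) = 5.026 × 0.663^0.969 / 2.63^1.673 = 5.026 × 0.6715 / 5.042 = 0.6694 d⁻¹.
k_a(26.2) = 0.6694 × 1.024^(26.2−20) = 0.6694 × 1.158 = 0.7754 d⁻¹.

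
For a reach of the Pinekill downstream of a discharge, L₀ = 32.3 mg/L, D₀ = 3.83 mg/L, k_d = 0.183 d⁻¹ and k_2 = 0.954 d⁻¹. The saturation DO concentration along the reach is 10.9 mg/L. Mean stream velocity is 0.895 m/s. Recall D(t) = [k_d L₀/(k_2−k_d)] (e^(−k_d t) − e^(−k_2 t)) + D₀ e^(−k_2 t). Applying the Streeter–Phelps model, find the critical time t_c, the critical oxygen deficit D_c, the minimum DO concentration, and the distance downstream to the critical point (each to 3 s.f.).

t_c ≈ 1.24 d; D_c ≈ 4.93 mg/L; min DO ≈ 5.97 mg/L; x_c ≈ 96.2 km

t_c = [1/(k_2−k_d)] ln[(k_2/k_d)(1 − D₀(k_2−k_d)/(k_d L₀))]
= [1/(0.954−0.183)] ln[(0.954/0.183)(1 − 3.83×0.7710/(0.183×32.3))]
= (1/0.7710) ln[5.213 × 0.5004] = 1.297 × ln(2.609) = 1.297 × 0.9589 = 1.244 d.
D_c = (k_d/k_2) L₀ e^(−k_d t_c) = (0.183/0.954) × 32.3 × e^(−0.183×1.244) = 0.1918 × 32.3 × 0.7964 = 4.935 mg/L.
Minimum DO = C_s − D_c = 10.9 − 4.935 = 5.965 mg/L.
x_c = v t_c = 0.895 m/s × 1.244 d × 86400 s/d = 96170 m ≈ 96.2 km.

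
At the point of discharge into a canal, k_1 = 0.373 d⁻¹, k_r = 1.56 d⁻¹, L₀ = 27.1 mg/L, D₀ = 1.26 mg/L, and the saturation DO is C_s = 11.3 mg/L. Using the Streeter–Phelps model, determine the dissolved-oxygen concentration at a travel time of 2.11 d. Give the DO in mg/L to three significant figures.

k_1 L₀/(k_r−k_1) = 0.373×27.1/(1.56−0.373) = 10.11/1.187 = 8.516 mg/L.
e^(−k_1 t) = e^(−0.373×2.110) = 0.4552; e^(−k_r t) = e^(−1.56×2.110) = 0.03719.
D = 8.516 × (0.4552 − 0.03719) + 1.26 × 0.03719 = 3.560 + 0.04686 = 3.606 mg/L.
DO = C_s − D = 11.3 − 3.606 = 7.694 mg/L.

DO ≈ 7.69 mg/L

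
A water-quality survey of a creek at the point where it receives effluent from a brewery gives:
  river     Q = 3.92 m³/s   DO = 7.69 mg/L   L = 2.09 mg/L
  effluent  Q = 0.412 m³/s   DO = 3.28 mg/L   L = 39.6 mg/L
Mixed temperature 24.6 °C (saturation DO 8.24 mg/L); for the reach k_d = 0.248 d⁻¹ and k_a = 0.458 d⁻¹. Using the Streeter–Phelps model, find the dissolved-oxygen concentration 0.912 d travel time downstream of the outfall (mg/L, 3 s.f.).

Mixed DO = (3.92×7.69 + 0.412×3.28)/(3.92+0.412) = 31.50/4.332 = 7.271 mg/L.
Mixed L₀ = (3.92×2.09 + 0.412×39.6)/(4.332) = 24.51/4.332 = 5.657 mg/L.
Initial deficit D₀ = C_s − DO₀ = 8.24 − 7.271 = 0.9694 mg/L.
D(0.912) = [0.248×5.657/(0.458−0.248)](e^(−0.248×0.912) − e^(−0.458×0.912)) + 0.9694 e^(−0.458×0.912)
= 6.681 × (0.7976 − 0.6586) + 0.9694 × 0.6586 = 1.567 mg/L.
DO = 8.24 − 1.567 = 6.673 mg/L.

DO ≈ 6.67 mg/L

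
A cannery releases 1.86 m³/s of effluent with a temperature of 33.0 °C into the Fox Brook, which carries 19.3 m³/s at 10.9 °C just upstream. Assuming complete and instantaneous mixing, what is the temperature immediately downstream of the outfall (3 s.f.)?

12.8 °C

Flow-weighted mixing: C = (Q_r C_r + Q_w C_w)/(Q_r + Q_w)
= (19.3×10.9 + 1.86×33.0)/(19.3 + 1.86) = 271.8/21.16 = 12.84 °C.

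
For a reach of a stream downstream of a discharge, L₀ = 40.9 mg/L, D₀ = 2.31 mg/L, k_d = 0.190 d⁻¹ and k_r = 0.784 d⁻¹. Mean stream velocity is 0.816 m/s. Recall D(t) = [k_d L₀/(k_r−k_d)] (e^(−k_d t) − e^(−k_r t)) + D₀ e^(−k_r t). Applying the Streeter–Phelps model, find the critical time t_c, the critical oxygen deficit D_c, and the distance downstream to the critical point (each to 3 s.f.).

At the critical point dD/dt = 0, so k_d L₀ e^(−k_d t) = k_r D. Substituting D(t) from the Streeter–Phelps equation and solving for t gives
t_c = ln[(k_r/k_d)(1 − D₀(k_r−k_d)/(k_d L₀))] / (k_r−k_d).
Here k_r−k_d = 0.5940 d⁻¹ and 1 − D₀(k_r−k_d)/(k_d L₀) = 1 − 2.31×0.5940/(0.190×40.9) = 0.8234, so
t_c = ln(4.126 × 0.8234) / 0.5940 = 1.223 / 0.5940 = 2.059 d.
D_c = (k_d/k_r) L₀ e^(−k_d t_c) = (0.190/0.784) × 40.9 × e^(−0.190×2.059) = 0.2423 × 40.9 × 0.6762 = 6.703 mg/L.
x_c = v t_c = 0.816 m/s × 2.059 d × 86400 s/d = 145200 m ≈ 145 km.

t_c ≈ 2.06 d; D_c ≈ 6.70 mg/L; x_c ≈ 145 km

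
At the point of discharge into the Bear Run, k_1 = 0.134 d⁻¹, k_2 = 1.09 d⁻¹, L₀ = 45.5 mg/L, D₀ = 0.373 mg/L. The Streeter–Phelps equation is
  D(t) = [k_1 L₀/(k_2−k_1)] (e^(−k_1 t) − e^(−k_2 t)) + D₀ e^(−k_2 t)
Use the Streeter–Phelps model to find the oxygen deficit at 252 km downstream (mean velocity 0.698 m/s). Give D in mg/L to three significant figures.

Travel time t = x/v = 252 km / (0.698 m/s) = 252000 m / 0.698 m/s = 361000 s = 4.179 d.
k_1 L₀/(k_2−k_1) = 0.134×45.5/(1.09−0.134) = 6.097/0.9560 = 6.378 mg/L.
e^(−k_1 t) = e^(−0.134×4.179) = 0.5712; e^(−k_2 t) = e^(−1.09×4.179) = 0.01052.
D = 6.378 × (0.5712 − 0.01052) + 0.373 × 0.01052 = 3.576 + 0.003923 = 3.580 mg/L.

D ≈ 3.58 mg/L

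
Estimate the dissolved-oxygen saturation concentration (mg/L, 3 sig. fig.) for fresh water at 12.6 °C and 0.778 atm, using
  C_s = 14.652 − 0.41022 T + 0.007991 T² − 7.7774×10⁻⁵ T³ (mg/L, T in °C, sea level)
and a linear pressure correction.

At sea level: C_s = 14.652 − 0.41022×12.6 + 0.007991×12.6² − 7.7774×10⁻⁵×12.6³ = 10.60 mg/L.
Pressure correction: C_s' = 10.60 × 0.778 = 8.244 mg/L.

C_s ≈ 8.24 mg/L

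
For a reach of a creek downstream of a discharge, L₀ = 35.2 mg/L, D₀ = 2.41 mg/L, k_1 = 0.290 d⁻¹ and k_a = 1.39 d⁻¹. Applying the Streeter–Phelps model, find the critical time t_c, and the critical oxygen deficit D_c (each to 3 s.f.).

At the critical point dD/dt = 0, so k_1 L₀ e^(−k_1 t) = k_a D. Substituting D(t) from the Streeter–Phelps equation and solving for t gives
t_c = ln[(k_a/k_1)(1 − D₀(k_a−k_1)/(k_1 L₀))] / (k_a−k_1).
Here k_a−k_1 = 1.100 d⁻¹ and 1 − D₀(k_a−k_1)/(k_1 L₀) = 1 − 2.41×1.100/(0.290×35.2) = 0.7403, so
t_c = ln(4.793 × 0.7403) / 1.100 = 1.266 / 1.100 = 1.151 d.
D_c = (k_1/k_a) L₀ e^(−k_1 t_c) = (0.290/1.39) × 35.2 × e^(−0.290×1.151) = 0.2086 × 35.2 × 0.7161 = 5.259 mg/L.

t_c ≈ 1.15 d; D_c ≈ 5.26 mg/L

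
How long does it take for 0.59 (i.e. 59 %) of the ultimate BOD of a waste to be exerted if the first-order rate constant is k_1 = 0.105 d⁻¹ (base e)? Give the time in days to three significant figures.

t ≈ 8.49 d

y/L₀ = 1 − e^(−k_1 t) = 0.59 ⇒ e^(−k_1 t) = 0.410
t = −ln(0.410) / 0.105 = 0.8916 / 0.105 = 8.491 d.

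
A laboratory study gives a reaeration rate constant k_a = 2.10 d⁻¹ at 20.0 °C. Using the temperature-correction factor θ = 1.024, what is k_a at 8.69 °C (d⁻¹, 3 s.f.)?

k_a(T₂) = k_a(T₁) · θ^(T₂−T₁) = 2.10 × 1.024^(8.69−20.0)
= 2.10 × 1.024^-11.3 = 2.10 × 0.7647 = 1.606 d⁻¹.

k_a ≈ 1.61 d⁻¹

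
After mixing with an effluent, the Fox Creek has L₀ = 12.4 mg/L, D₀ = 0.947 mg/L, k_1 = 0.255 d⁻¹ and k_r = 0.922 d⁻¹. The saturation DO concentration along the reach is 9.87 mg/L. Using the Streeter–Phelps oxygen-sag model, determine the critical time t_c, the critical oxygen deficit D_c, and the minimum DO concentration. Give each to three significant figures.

t_c ≈ 1.59 d; D_c ≈ 2.28 mg/L; min DO ≈ 7.59 mg/L

At the critical point dD/dt = 0, so k_1 L₀ e^(−k_1 t) = k_r D. Substituting D(t) from the Streeter–Phelps equation and solving for t gives
t_c = ln[(k_r/k_1)(1 − D₀(k_r−k_1)/(k_1 L₀))] / (k_r−k_1).
Here k_r−k_1 = 0.6670 d⁻¹ and 1 − D₀(k_r−k_1)/(k_1 L₀) = 1 − 0.947×0.6670/(0.255×12.4) = 0.8002, so
t_c = ln(3.616 × 0.8002) / 0.6670 = 1.062 / 0.6670 = 1.593 d.
D_c = (k_1/k_r) L₀ e^(−k_1 t_c) = (0.255/0.922) × 12.4 × e^(−0.255×1.593) = 0.2766 × 12.4 × 0.6662 = 2.285 mg/L.
Minimum DO = C_s − D_c = 9.87 − 2.285 = 7.585 mg/L.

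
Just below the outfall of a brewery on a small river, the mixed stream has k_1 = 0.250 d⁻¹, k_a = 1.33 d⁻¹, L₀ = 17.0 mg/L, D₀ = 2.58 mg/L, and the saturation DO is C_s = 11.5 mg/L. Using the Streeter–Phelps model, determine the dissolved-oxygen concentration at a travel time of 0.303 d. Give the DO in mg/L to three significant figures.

k_1 L₀/(k_a−k_1) = 0.250×17.0/(1.33−0.250) = 4.250/1.080 = 3.935 mg/L.
e^(−k_1 t) = e^(−0.250×0.3030) = 0.9270; e^(−k_a t) = e^(−1.33×0.3030) = 0.6683.
D = 3.935 × (0.9270 − 0.6683) + 2.58 × 0.6683 = 1.018 + 1.724 = 2.742 mg/L.
DO = C_s − D = 11.5 − 2.742 = 8.758 mg/L.

DO ≈ 8.76 mg/L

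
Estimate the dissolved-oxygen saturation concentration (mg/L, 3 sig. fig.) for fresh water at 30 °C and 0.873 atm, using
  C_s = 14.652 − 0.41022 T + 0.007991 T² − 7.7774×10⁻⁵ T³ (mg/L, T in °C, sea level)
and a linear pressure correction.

At sea level: C_s = 14.652 − 0.41022×30 + 0.007991×30² − 7.7774×10⁻⁵×30³ = 7.437 mg/L.
Pressure correction: C_s' = 7.437 × 0.873 = 6.493 mg/L.

C_s ≈ 6.49 mg/L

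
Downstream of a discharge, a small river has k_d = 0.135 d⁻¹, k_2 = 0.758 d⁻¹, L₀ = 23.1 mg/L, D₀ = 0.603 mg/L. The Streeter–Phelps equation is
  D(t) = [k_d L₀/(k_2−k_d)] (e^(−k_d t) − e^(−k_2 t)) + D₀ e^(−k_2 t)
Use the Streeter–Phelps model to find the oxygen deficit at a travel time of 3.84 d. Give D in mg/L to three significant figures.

D ≈ 2.74 mg/L

k_d L₀/(k_2−k_d) = 0.135×23.1/(0.758−0.135) = 3.119/0.6230 = 5.006 mg/L.
e^(−k_d t) = e^(−0.135×3.840) = 0.5955; e^(−k_2 t) = e^(−0.758×3.840) = 0.05444.
D = 5.006 × (0.5955 − 0.05444) + 0.603 × 0.05444 = 2.708 + 0.03283 = 2.741 mg/L.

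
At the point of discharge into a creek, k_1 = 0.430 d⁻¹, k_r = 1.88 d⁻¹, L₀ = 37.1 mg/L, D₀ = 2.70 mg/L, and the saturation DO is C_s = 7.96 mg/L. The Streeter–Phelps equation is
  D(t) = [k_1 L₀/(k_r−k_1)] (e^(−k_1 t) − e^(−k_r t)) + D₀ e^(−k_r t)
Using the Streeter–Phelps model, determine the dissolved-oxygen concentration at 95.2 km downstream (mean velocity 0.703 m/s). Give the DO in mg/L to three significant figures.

Travel time t = x/v = 95.2 km / (0.703 m/s) = 95200 m / 0.703 m/s = 135400 s = 1.567 d.
k_1 L₀/(k_r−k_1) = 0.430×37.1/(1.88−0.430) = 15.95/1.450 = 11.00 mg/L.
e^(−k_1 t) = e^(−0.430×1.567) = 0.5097; e^(−k_r t) = e^(−1.88×1.567) = 0.05252.
D = 11.00 × (0.5097 − 0.05252) + 2.70 × 0.05252 = 5.030 + 0.1418 = 5.172 mg/L.
DO = C_s − D = 7.96 − 5.172 = 2.788 mg/L.

DO ≈ 2.79 mg/L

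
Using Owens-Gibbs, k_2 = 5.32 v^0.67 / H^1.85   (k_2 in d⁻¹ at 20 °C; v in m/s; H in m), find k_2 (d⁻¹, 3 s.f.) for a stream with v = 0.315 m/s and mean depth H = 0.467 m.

k_2 = 5.32 × 0.315^0.67 / 0.467^1.85 = 5.32 × 0.4612 / 0.2445 = 10.04 d⁻¹.

k_2 ≈ 10.0 d⁻¹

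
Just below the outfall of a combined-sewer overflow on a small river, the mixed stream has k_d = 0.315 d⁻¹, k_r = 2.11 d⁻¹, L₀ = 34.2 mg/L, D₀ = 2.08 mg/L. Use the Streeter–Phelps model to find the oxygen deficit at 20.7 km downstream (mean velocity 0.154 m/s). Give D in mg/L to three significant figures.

Travel time t = x/v = 20.7 km / (0.154 m/s) = 20700 m / 0.154 m/s = 134400 s = 1.556 d.
k_d L₀/(k_r−k_d) = 0.315×34.2/(2.11−0.315) = 10.77/1.795 = 6.002 mg/L.
e^(−k_d t) = e^(−0.315×1.556) = 0.6126; e^(−k_r t) = e^(−2.11×1.556) = 0.03753.
D = 6.002 × (0.6126 − 0.03753) + 2.08 × 0.03753 = 3.451 + 0.07806 = 3.529 mg/L.

D ≈ 3.53 mg/L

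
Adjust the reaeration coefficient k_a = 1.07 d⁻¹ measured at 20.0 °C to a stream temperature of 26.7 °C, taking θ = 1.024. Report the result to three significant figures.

k_a(T₂) = k_a(T₁) · θ^(T₂−T₁) = 1.07 × 1.024^(26.7−20.0)
= 1.07 × 1.024^6.70 = 1.07 × 1.172 = 1.254 d⁻¹.

k_a ≈ 1.25 d⁻¹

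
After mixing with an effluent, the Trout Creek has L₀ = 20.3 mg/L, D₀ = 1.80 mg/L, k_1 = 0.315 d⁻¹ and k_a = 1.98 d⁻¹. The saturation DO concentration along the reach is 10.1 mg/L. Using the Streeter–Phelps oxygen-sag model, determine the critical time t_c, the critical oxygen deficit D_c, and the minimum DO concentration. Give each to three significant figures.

At the critical point dD/dt = 0, so k_1 L₀ e^(−k_1 t) = k_a D. Substituting D(t) from the Streeter–Phelps equation and solving for t gives
t_c = ln[(k_a/k_1)(1 − D₀(k_a−k_1)/(k_1 L₀))] / (k_a−k_1).
Here k_a−k_1 = 1.665 d⁻¹ and 1 − D₀(k_a−k_1)/(k_1 L₀) = 1 − 1.80×1.665/(0.315×20.3) = 0.5313, so
t_c = ln(6.286 × 0.5313) / 1.665 = 1.206 / 1.665 = 0.7243 d.
L(t_c) = L₀ e^(−k_1 t_c) = 20.3 × 0.7960 = 16.16 mg/L, and at the critical point k_a D_c = k_1 L, so D_c = (0.315/1.98) × 16.16 = 2.571 mg/L.
Minimum DO = C_s − D_c = 10.1 − 2.571 = 7.529 mg/L.

t_c ≈ 0.724 d; D_c ≈ 2.57 mg/L; min DO ≈ 7.53 mg/L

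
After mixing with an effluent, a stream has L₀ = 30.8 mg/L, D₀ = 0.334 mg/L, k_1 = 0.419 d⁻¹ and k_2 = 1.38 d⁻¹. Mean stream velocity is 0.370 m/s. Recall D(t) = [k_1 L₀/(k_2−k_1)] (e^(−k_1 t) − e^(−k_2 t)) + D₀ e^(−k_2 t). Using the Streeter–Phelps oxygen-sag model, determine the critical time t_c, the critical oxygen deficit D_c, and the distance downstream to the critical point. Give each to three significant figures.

t_c ≈ 1.21 d; D_c ≈ 5.62 mg/L; x_c ≈ 38.8 km

With k_2/k_1 = 3.294 and 1 − D₀(k_2−k_1)/(k_1 L₀) = 0.9751,
t_c = ln(3.294 × 0.9751) / (1.38 − 0.419) = ln(3.212) / 0.9610 = 1.167/0.9610 = 1.214 d.
L(t_c) = L₀ e^(−k_1 t_c) = 30.8 × 0.6013 = 18.52 mg/L, and at the critical point k_2 D_c = k_1 L, so D_c = (0.419/1.38) × 18.52 = 5.623 mg/L.
x_c = v t_c = 0.370 m/s × 1.214 d × 86400 s/d = 38810 m ≈ 38.8 km.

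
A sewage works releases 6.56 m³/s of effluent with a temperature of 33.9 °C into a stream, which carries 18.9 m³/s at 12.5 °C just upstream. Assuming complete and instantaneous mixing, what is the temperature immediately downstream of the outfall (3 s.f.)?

Flow-weighted mixing: C = (Q_r C_r + Q_w C_w)/(Q_r + Q_w)
= (18.9×12.5 + 6.56×33.9)/(18.9 + 6.56) = 458.6/25.46 = 18.01 °C.

18.0 °C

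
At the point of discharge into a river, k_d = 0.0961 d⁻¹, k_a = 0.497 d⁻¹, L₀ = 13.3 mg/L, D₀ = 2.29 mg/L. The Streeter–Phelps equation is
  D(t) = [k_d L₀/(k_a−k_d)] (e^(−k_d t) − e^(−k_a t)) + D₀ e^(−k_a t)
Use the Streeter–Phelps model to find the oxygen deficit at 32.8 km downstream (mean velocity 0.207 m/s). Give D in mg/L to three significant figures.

D ≈ 2.31 mg/L

Travel time t = x/v = 32.8 km / (0.207 m/s) = 32800 m / 0.207 m/s = 158500 s = 1.834 d.
k_d L₀/(k_a−k_d) = 0.0961×13.3/(0.497−0.0961) = 1.278/0.4009 = 3.188 mg/L.
e^(−k_d t) = e^(−0.0961×1.834) = 0.8384; e^(−k_a t) = e^(−0.497×1.834) = 0.4019.
D = 3.188 × (0.8384 − 0.4019) + 2.29 × 0.4019 = 1.392 + 0.9204 = 2.312 mg/L.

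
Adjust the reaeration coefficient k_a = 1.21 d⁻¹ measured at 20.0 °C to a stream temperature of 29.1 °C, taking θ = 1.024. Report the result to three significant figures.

k_a(T₂) = k_a(T₁) · θ^(T₂−T₁) = 1.21 × 1.024^(29.1−20.0)
= 1.21 × 1.024^9.10 = 1.21 × 1.241 = 1.501 d⁻¹.

k_a ≈ 1.50 d⁻¹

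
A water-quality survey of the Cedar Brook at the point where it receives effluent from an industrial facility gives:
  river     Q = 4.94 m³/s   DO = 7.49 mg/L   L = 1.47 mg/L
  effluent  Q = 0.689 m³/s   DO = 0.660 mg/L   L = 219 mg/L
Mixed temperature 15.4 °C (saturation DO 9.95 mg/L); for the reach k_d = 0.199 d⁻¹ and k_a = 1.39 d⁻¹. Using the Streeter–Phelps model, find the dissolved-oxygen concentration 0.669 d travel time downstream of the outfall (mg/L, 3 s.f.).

Mixed DO = (4.94×7.49 + 0.689×0.660)/(4.94+0.689) = 37.46/5.629 = 6.654 mg/L.
Mixed L₀ = (4.94×1.47 + 0.689×219)/(5.629) = 158.2/5.629 = 28.10 mg/L.
Initial deficit D₀ = C_s − DO₀ = 9.95 − 6.654 = 3.296 mg/L.
D(0.669) = [0.199×28.10/(1.39−0.199)](e^(−0.199×0.669) − e^(−1.39×0.669)) + 3.296 e^(−1.39×0.669)
= 4.694 × (0.8754 − 0.3946) + 3.296 × 0.3946 = 3.557 mg/L.
DO = 9.95 − 3.557 = 6.393 mg/L.

DO ≈ 6.39 mg/L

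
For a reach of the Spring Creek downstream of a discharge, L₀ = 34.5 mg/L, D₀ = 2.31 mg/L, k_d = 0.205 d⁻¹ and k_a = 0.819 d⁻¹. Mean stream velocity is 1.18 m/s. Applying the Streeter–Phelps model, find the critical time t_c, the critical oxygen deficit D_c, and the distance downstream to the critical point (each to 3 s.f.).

t_c ≈ 1.89 d; D_c ≈ 5.86 mg/L; x_c ≈ 193 km

At the critical point dD/dt = 0, so k_d L₀ e^(−k_d t) = k_a D. Substituting D(t) from the Streeter–Phelps equation and solving for t gives
t_c = ln[(k_a/k_d)(1 − D₀(k_a−k_d)/(k_d L₀))] / (k_a−k_d).
Here k_a−k_d = 0.6140 d⁻¹ and 1 − D₀(k_a−k_d)/(k_d L₀) = 1 − 2.31×0.6140/(0.205×34.5) = 0.7995, so
t_c = ln(3.995 × 0.7995) / 0.6140 = 1.161 / 0.6140 = 1.891 d.
L(t_c) = L₀ e^(−k_d t_c) = 34.5 × 0.6786 = 23.41 mg/L, and at the critical point k_a D_c = k_d L, so D_c = (0.205/0.819) × 23.41 = 5.860 mg/L.
x_c = v t_c = 1.18 m/s × 1.891 d × 86400 s/d = 192800 m ≈ 193 km.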